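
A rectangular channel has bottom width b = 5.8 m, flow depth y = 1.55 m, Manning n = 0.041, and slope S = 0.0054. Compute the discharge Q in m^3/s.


For a rectangular channel, the cross-sectional area A = b * y = 5.8 * 1.55 = 8.99 m^2.
The wetted perimeter P = b + 2y = 5.8 + 2*1.55 = 8.9 m.
Hydraulic radius R = A/P = 8.99/8.9 = 1.0101 m.
Velocity V = (1/n)*R^(2/3)*S^(1/2) = (1/0.041)*1.0101^(2/3)*0.0054^(1/2) = 1.8044 m/s.
Discharge Q = A * V = 8.99 * 1.8044 = 16.221 m^3/s.

16.221


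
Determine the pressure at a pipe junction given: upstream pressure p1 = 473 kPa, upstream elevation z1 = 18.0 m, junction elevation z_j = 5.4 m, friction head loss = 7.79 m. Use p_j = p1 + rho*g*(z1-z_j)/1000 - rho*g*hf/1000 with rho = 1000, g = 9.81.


Junction pressure: p_j = p1 + rho*g*(z1 - z_j)/1000 - rho*g*hf/1000.
Elevation term = 1000*9.81*(18.0 - 5.4)/1000 = 123.606 kPa.
Friction term = 1000*9.81*7.79/1000 = 76.42 kPa.
p_j = 473 + 123.606 - 76.42 = 520.19 kPa.

520.19


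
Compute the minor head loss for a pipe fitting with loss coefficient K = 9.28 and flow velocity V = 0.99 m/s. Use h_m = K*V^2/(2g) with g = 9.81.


Minor loss formula: h_m = K * V^2/(2g).
V^2 = 0.99^2 = 0.9801.
V^2/(2g) = 0.9801 / 19.62 = 0.05 m.
h_m = 9.28 * 0.05 = 0.4636 m.

0.4636


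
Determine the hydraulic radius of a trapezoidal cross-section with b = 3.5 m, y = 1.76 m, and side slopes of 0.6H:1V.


For a trapezoidal section with side slope z:
A = (b + z*y)*y = (3.5 + 0.6*1.76)*1.76 = 8.019 m^2.
P = b + 2*y*sqrt(1 + z^2) = 3.5 + 2*1.76*sqrt(1 + 0.6^2) = 7.605 m.
R = A/P = 8.019 / 7.605 = 1.0544 m.

1.0544


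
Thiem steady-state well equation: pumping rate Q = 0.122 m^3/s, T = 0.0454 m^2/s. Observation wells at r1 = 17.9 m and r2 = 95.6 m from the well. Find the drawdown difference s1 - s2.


Thiem equation: s1 - s2 = Q/(2*pi*T) * ln(r2/r1).
ln(r2/r1) = ln(95.6/17.9) = 1.6754.
Q/(2*pi*T) = 0.122 / (2*pi*0.0454) = 0.122 / 0.2853 = 0.4277.
s1 - s2 = 0.4277 * 1.6754 = 0.7165 m.

0.7165


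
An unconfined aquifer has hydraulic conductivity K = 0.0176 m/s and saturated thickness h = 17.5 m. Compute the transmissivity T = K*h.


Transmissivity is defined as T = K * h.
T = 0.0176 * 17.5
  = 0.308 m^2/s.

0.308


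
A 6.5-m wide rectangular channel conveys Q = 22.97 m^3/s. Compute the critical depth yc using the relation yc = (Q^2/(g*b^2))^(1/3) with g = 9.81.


Using yc = (Q^2 / (g * b^2))^(1/3):
Q^2 = 22.97^2 = 527.62.
g * b^2 = 9.81 * 6.5^2 = 9.81 * 42.25 = 414.47.
Q^2 / (g*b^2) = 527.62 / 414.47 = 1.273.
yc = 1.273^(1/3) = 1.0838 m.

1.0838


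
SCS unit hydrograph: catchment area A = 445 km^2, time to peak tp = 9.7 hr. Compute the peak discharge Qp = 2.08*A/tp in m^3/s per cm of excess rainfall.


SCS formula: Qp = 2.08 * A / tp.
Qp = 2.08 * 445 / 9.7
   = 925.6 / 9.7
   = 95.42 m^3/s per cm.

95.42


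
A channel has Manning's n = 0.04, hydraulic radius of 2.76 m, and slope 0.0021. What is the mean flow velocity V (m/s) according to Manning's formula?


Manning's equation gives V = (1/n) * R^(2/3) * S^(1/2).
First, compute R^(2/3) = 2.76^(2/3) = 1.9676.
Next, S^(1/2) = 0.0021^(1/2) = 0.045826.
Then 1/n = 1/0.04 = 25.0.
V = 25.0 * 1.9676 * 0.045826 = 2.2542 m/s.

2.2542


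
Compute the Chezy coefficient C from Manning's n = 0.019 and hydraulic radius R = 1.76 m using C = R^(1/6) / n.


The Chezy coefficient relates to Manning's n through C = R^(1/6) / n.
R^(1/6) = 1.76^(1/6) = 1.0988.
C = 1.0988 / 0.019 = 57.83 m^(1/2)/s.

57.83


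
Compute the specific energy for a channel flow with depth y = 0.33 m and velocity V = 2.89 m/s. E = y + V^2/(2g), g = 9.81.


Specific energy E = y + V^2/(2g).
Velocity head = V^2/(2g) = 2.89^2 / (2*9.81) = 8.3521 / 19.62 = 0.4257 m.
E = 0.33 + 0.4257 = 0.7557 m.

0.7557


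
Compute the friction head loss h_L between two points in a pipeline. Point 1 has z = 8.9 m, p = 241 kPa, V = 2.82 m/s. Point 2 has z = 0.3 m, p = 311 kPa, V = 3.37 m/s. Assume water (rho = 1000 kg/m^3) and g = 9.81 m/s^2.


Total head at each section: H = z + p/(rho*g) + V^2/(2g).
H1 = 8.9 + 241*1000/(1000*9.81) + 2.82^2/(2*9.81)
   = 8.9 + 24.567 + 0.4053
   = 33.872 m.
H2 = 0.3 + 311*1000/(1000*9.81) + 3.37^2/(2*9.81)
   = 0.3 + 31.702 + 0.5788
   = 32.581 m.
h_L = H1 - H2 = 33.872 - 32.581 = 1.291 m.

1.291


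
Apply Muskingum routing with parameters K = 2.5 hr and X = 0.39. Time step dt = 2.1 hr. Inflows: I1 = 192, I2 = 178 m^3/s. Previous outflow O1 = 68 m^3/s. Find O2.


Muskingum coefficients:
denom = 2*K*(1-X) + dt = 2*2.5*(1-0.39) + 2.1 = 5.15.
C0 = (dt - 2*K*X)/denom = (2.1 - 2*2.5*0.39)/5.15 = 0.0291.
C1 = (dt + 2*K*X)/denom = (2.1 + 2*2.5*0.39)/5.15 = 0.7864.
C2 = (2*K*(1-X) - dt)/denom = 0.1845.
O2 = C0*I2 + C1*I1 + C2*O1
   = 0.0291*178 + 0.7864*192 + 0.1845*68
   = 168.72 m^3/s.

168.72


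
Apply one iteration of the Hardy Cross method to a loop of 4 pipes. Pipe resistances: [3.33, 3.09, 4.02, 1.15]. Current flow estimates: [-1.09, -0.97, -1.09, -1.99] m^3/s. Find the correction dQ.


Numerator terms (r*Q*|Q|): 3.33*-1.09*|-1.09| = -3.9564; 3.09*-0.97*|-0.97| = -2.9074; 4.02*-1.09*|-1.09| = -4.7762; 1.15*-1.99*|-1.99| = -4.5541.
Sum of numerator = -16.194.
Denominator terms (r*|Q|): 3.33*|-1.09| = 3.6297; 3.09*|-0.97| = 2.9973; 4.02*|-1.09| = 4.3818; 1.15*|-1.99| = 2.2885.
2 * sum of denominator = 2 * 13.2973 = 26.5946.
dQ = --16.194 / 26.5946 = 0.6089 m^3/s.

0.6089


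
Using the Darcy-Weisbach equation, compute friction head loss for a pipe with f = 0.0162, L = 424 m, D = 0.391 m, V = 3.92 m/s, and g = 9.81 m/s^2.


Darcy-Weisbach equation: h_f = f * (L/D) * V^2/(2g).
f * L/D = 0.0162 * 424/0.391 = 17.5673.
V^2/(2g) = 3.92^2 / (2*9.81) = 15.3664 / 19.62 = 0.7832 m.
h_f = 17.5673 * 0.7832 = 13.759 m.

13.759


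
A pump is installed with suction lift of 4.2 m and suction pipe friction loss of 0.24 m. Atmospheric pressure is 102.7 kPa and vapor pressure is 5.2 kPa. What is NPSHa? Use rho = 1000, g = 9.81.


NPSHa = p_atm/(rho*g) - z_s - hf_s - p_vap/(rho*g).
p_atm/(rho*g) = 102.7*1000 / (1000*9.81) = 10.469 m.
p_vap/(rho*g) = 5.2*1000 / (1000*9.81) = 0.53 m.
NPSHa = 10.469 - 4.2 - 0.24 - 0.53
      = 5.5 m.

5.5


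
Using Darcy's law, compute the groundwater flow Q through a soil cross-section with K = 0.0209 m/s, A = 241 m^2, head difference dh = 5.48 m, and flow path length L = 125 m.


Darcy's law: Q = K * A * i, where i = dh/L.
Hydraulic gradient i = 5.48 / 125 = 0.04384.
Q = 0.0209 * 241 * 0.04384
  = 0.2208 m^3/s.

0.2208


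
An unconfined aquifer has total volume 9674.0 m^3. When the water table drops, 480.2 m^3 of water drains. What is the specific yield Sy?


Specific yield Sy = Volume drained / Total volume.
Sy = 480.2 / 9674.0
   = 0.0496.

0.0496


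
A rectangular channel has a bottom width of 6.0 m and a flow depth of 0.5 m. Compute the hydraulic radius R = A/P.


For a rectangular section:
Flow area A = b * y = 6.0 * 0.5 = 3.0 m^2.
Wetted perimeter P = b + 2y = 6.0 + 2*0.5 = 7.0 m.
Hydraulic radius R = A/P = 3.0 / 7.0 = 0.4286 m.

0.4286


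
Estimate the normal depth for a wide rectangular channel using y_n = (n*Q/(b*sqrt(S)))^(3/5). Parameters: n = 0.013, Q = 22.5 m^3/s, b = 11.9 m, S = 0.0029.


We use the wide-channel approximation y_n = (n*Q/(b*sqrt(S)))^(3/5).
sqrt(S) = sqrt(0.0029) = 0.053852.
Numerator: n*Q = 0.013 * 22.5 = 0.2925.
Denominator: b*sqrt(S) = 11.9 * 0.053852 = 0.640839.
arg = 0.4564.
y_n = 0.4564^(3/5) = 0.6246 m.

0.6246


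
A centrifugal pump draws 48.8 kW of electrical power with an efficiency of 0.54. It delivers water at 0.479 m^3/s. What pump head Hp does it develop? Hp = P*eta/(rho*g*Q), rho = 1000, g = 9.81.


Pump head formula: Hp = P * eta / (rho * g * Q).
Numerator: P * eta = 48.8 * 1000 * 0.54 = 26352.0 W.
Denominator: rho * g * Q = 1000 * 9.81 * 0.479 = 4698.99.
Hp = 26352.0 / 4698.99 = 5.61 m.

5.61


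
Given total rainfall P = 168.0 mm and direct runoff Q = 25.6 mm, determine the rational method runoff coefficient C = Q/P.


The runoff coefficient C = runoff depth / rainfall depth.
C = 25.6 / 168.0
  = 0.1524.

0.1524


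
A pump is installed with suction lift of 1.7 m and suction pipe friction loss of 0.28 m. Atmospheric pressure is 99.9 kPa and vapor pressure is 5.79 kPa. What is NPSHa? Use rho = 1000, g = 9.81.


NPSHa = p_atm/(rho*g) - z_s - hf_s - p_vap/(rho*g).
p_atm/(rho*g) = 99.9*1000 / (1000*9.81) = 10.183 m.
p_vap/(rho*g) = 5.79*1000 / (1000*9.81) = 0.59 m.
NPSHa = 10.183 - 1.7 - 0.28 - 0.59
      = 7.61 m.

7.61


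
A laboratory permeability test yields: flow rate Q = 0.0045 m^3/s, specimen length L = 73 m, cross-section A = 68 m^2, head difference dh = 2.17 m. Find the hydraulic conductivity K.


From K = Q*L / (A*dh):
Numerator: Q*L = 0.0045 * 73 = 0.3285.
Denominator: A*dh = 68 * 2.17 = 147.56.
K = 0.3285 / 147.56 = 0.002226 m/s.

0.002226


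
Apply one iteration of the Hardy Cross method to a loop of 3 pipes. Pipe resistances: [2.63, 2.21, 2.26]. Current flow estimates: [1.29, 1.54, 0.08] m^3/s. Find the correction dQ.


Numerator terms (r*Q*|Q|): 2.63*1.29*|1.29| = 4.3766; 2.21*1.54*|1.54| = 5.2412; 2.26*0.08*|0.08| = 0.0145.
Sum of numerator = 9.6323.
Denominator terms (r*|Q|): 2.63*|1.29| = 3.3927; 2.21*|1.54| = 3.4034; 2.26*|0.08| = 0.1808.
2 * sum of denominator = 2 * 6.9769 = 13.9538.
dQ = -9.6323 / 13.9538 = -0.6903 m^3/s.

-0.6903


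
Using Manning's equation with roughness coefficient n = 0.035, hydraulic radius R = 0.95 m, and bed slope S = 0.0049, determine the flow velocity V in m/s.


Manning's equation gives V = (1/n) * R^(2/3) * S^(1/2).
First, compute R^(2/3) = 0.95^(2/3) = 0.9664.
Next, S^(1/2) = 0.0049^(1/2) = 0.07.
Then 1/n = 1/0.035 = 28.57.
V = 28.57 * 0.9664 * 0.07 = 1.9328 m/s.

1.9328


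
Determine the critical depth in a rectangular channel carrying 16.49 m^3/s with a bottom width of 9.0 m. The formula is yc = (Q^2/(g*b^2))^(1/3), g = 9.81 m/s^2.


Using yc = (Q^2 / (g * b^2))^(1/3):
Q^2 = 16.49^2 = 271.92.
g * b^2 = 9.81 * 9.0^2 = 9.81 * 81.0 = 794.61.
Q^2 / (g*b^2) = 271.92 / 794.61 = 0.3422.
yc = 0.3422^(1/3) = 0.6995 m.

0.6995


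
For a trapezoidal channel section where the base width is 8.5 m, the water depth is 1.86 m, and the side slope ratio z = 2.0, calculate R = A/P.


For a trapezoidal section with side slope z:
A = (b + z*y)*y = (8.5 + 2.0*1.86)*1.86 = 22.729 m^2.
P = b + 2*y*sqrt(1 + z^2) = 8.5 + 2*1.86*sqrt(1 + 2.0^2) = 16.818 m.
R = A/P = 22.729 / 16.818 = 1.3515 m.

1.3515


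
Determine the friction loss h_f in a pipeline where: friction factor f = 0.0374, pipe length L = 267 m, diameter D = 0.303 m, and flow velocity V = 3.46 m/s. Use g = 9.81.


Darcy-Weisbach equation: h_f = f * (L/D) * V^2/(2g).
f * L/D = 0.0374 * 267/0.303 = 32.9564.
V^2/(2g) = 3.46^2 / (2*9.81) = 11.9716 / 19.62 = 0.6102 m.
h_f = 32.9564 * 0.6102 = 20.109 m.

20.109


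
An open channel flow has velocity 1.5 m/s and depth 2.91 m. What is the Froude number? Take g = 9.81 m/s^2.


The Froude number is defined as Fr = V / sqrt(g*y).
g*y = 9.81 * 2.91 = 28.5471.
sqrt(g*y) = sqrt(28.5471) = 5.3429.
Fr = 1.5 / 5.3429 = 0.2807.

0.2807


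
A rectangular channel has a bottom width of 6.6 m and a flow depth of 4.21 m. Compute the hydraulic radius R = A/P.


For a rectangular section:
Flow area A = b * y = 6.6 * 4.21 = 27.79 m^2.
Wetted perimeter P = b + 2y = 6.6 + 2*4.21 = 15.02 m.
Hydraulic radius R = A/P = 27.79 / 15.02 = 1.8499 m.

1.8499


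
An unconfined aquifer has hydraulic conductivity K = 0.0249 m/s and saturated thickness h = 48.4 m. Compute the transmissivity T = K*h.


Transmissivity is defined as T = K * h.
T = 0.0249 * 48.4
  = 1.2052 m^2/s.

1.2052


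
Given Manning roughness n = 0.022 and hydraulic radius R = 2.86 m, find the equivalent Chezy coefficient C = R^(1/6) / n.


The Chezy coefficient relates to Manning's n through C = R^(1/6) / n.
R^(1/6) = 2.86^(1/6) = 1.191409.
C = 1.191409 / 0.022 = 54.15 m^(1/2)/s.

54.15


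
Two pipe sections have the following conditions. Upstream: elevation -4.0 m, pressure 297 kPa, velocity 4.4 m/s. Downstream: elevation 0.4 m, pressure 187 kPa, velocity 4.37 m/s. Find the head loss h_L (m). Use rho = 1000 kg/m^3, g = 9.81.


Total head at each section: H = z + p/(rho*g) + V^2/(2g).
H1 = -4.0 + 297*1000/(1000*9.81) + 4.4^2/(2*9.81)
   = -4.0 + 30.275 + 0.9867
   = 27.262 m.
H2 = 0.4 + 187*1000/(1000*9.81) + 4.37^2/(2*9.81)
   = 0.4 + 19.062 + 0.9733
   = 20.436 m.
h_L = H1 - H2 = 27.262 - 20.436 = 6.826 m.

6.826


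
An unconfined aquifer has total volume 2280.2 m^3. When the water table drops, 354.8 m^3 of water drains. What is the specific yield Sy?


Specific yield Sy = Volume drained / Total volume.
Sy = 354.8 / 2280.2
   = 0.1556.

0.1556


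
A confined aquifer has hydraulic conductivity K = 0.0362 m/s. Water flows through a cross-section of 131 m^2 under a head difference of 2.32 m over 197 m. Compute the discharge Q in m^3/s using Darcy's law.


Darcy's law: Q = K * A * i, where i = dh/L.
Hydraulic gradient i = 2.32 / 197 = 0.011777.
Q = 0.0362 * 131 * 0.011777
  = 0.0558 m^3/s.

0.0558


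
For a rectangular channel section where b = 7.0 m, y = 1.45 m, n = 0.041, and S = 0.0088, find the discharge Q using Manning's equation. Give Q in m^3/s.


For a rectangular channel, the cross-sectional area A = b * y = 7.0 * 1.45 = 10.15 m^2.
The wetted perimeter P = b + 2y = 7.0 + 2*1.45 = 9.9 m.
Hydraulic radius R = A/P = 10.15/9.9 = 1.0253 m.
Velocity V = (1/n)*R^(2/3)*S^(1/2) = (1/0.041)*1.0253^(2/3)*0.0088^(1/2) = 2.3264 m/s.
Discharge Q = A * V = 10.15 * 2.3264 = 23.613 m^3/s.

23.613


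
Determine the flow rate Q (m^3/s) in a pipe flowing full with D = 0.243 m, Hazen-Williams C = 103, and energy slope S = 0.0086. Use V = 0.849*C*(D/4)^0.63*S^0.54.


For a full circular pipe, R = D/4 = 0.243/4 = 0.0607 m.
V = 0.849 * 103 * 0.0607^0.63 * 0.0086^0.54
  = 0.849 * 103 * 0.171251 * 0.076671
  = 1.1482 m/s.
Pipe area A = pi*D^2/4 = pi*0.243^2/4 = 0.0464 m^2.
Q = A * V = 0.0464 * 1.1482 = 0.0532 m^3/s.

0.0532


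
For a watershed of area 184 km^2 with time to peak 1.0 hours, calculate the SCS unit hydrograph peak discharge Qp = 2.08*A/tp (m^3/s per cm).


SCS formula: Qp = 2.08 * A / tp.
Qp = 2.08 * 184 / 1.0
   = 382.72 / 1.0
   = 382.72 m^3/s per cm.

382.72


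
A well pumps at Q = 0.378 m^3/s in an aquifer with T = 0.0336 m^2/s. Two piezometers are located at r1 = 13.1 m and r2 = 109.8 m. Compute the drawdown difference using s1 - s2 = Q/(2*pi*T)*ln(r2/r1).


Thiem equation: s1 - s2 = Q/(2*pi*T) * ln(r2/r1).
ln(r2/r1) = ln(109.8/13.1) = 2.126.
Q/(2*pi*T) = 0.378 / (2*pi*0.0336) = 0.378 / 0.2111 = 1.7905.
s1 - s2 = 1.7905 * 2.126 = 3.8067 m.

3.8067


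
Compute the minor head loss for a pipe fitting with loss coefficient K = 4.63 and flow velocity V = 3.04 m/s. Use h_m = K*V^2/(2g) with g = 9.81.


Minor loss formula: h_m = K * V^2/(2g).
V^2 = 3.04^2 = 9.2416.
V^2/(2g) = 9.2416 / 19.62 = 0.471 m.
h_m = 4.63 * 0.471 = 2.1809 m.

2.1809


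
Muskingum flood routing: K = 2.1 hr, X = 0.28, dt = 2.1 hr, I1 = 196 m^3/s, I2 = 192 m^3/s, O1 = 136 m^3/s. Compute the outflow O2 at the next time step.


Muskingum coefficients:
denom = 2*K*(1-X) + dt = 2*2.1*(1-0.28) + 2.1 = 5.124.
C0 = (dt - 2*K*X)/denom = (2.1 - 2*2.1*0.28)/5.124 = 0.1803.
C1 = (dt + 2*K*X)/denom = (2.1 + 2*2.1*0.28)/5.124 = 0.6393.
C2 = (2*K*(1-X) - dt)/denom = 0.1803.
O2 = C0*I2 + C1*I1 + C2*O1
   = 0.1803*192 + 0.6393*196 + 0.1803*136
   = 184.46 m^3/s.

184.46


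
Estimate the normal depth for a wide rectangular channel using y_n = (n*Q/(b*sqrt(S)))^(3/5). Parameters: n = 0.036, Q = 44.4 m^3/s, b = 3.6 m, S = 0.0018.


We use the wide-channel approximation y_n = (n*Q/(b*sqrt(S)))^(3/5).
sqrt(S) = sqrt(0.0018) = 0.042426.
Numerator: n*Q = 0.036 * 44.4 = 1.5984.
Denominator: b*sqrt(S) = 3.6 * 0.042426 = 0.152734.
arg = 10.4652.
y_n = 10.4652^(3/5) = 4.0912 m.

4.0912


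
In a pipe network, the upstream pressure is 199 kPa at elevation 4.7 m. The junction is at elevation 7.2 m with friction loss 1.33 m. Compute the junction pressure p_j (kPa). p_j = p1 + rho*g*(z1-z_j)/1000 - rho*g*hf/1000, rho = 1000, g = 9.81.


Junction pressure: p_j = p1 + rho*g*(z1 - z_j)/1000 - rho*g*hf/1000.
Elevation term = 1000*9.81*(4.7 - 7.2)/1000 = -24.525 kPa.
Friction term = 1000*9.81*1.33/1000 = 13.047 kPa.
p_j = 199 + -24.525 - 13.047 = 161.43 kPa.

161.43


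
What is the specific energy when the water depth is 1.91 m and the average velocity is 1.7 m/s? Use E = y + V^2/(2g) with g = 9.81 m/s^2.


Specific energy E = y + V^2/(2g).
Velocity head = V^2/(2g) = 1.7^2 / (2*9.81) = 2.89 / 19.62 = 0.1473 m.
E = 1.91 + 0.1473 = 2.0573 m.

2.0573


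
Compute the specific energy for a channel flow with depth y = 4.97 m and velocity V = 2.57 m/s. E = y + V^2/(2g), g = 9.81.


Specific energy E = y + V^2/(2g).
Velocity head = V^2/(2g) = 2.57^2 / (2*9.81) = 6.6049 / 19.62 = 0.3366 m.
E = 4.97 + 0.3366 = 5.3066 m.

5.3066


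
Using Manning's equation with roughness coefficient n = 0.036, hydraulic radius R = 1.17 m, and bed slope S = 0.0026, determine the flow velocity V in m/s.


Manning's equation gives V = (1/n) * R^(2/3) * S^(1/2).
First, compute R^(2/3) = 1.17^(2/3) = 1.1103.
Next, S^(1/2) = 0.0026^(1/2) = 0.05099.
Then 1/n = 1/0.036 = 27.78.
V = 27.78 * 1.1103 * 0.05099 = 1.5727 m/s.

1.5727


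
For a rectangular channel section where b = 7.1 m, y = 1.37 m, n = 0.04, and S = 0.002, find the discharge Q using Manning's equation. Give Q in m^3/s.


For a rectangular channel, the cross-sectional area A = b * y = 7.1 * 1.37 = 9.73 m^2.
The wetted perimeter P = b + 2y = 7.1 + 2*1.37 = 9.84 m.
Hydraulic radius R = A/P = 9.73/9.84 = 0.9885 m.
Velocity V = (1/n)*R^(2/3)*S^(1/2) = (1/0.04)*0.9885^(2/3)*0.002^(1/2) = 1.1095 m/s.
Discharge Q = A * V = 9.73 * 1.1095 = 10.792 m^3/s.

10.792


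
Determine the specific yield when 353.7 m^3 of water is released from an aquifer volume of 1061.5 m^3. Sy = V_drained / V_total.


Specific yield Sy = Volume drained / Total volume.
Sy = 353.7 / 1061.5
   = 0.3332.

0.3332


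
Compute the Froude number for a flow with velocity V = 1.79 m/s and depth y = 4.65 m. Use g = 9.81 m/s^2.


The Froude number is defined as Fr = V / sqrt(g*y).
g*y = 9.81 * 4.65 = 45.6165.
sqrt(g*y) = sqrt(45.6165) = 6.754.
Fr = 1.79 / 6.754 = 0.265.

0.265


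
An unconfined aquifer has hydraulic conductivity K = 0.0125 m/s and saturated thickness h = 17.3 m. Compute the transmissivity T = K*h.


Transmissivity is defined as T = K * h.
T = 0.0125 * 17.3
  = 0.2163 m^2/s.

0.2163


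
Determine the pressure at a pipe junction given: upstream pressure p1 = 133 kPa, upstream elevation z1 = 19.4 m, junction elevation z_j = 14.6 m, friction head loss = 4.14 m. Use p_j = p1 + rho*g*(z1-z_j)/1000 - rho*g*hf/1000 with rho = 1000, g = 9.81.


Junction pressure: p_j = p1 + rho*g*(z1 - z_j)/1000 - rho*g*hf/1000.
Elevation term = 1000*9.81*(19.4 - 14.6)/1000 = 47.088 kPa.
Friction term = 1000*9.81*4.14/1000 = 40.613 kPa.
p_j = 133 + 47.088 - 40.613 = 139.47 kPa.

139.47


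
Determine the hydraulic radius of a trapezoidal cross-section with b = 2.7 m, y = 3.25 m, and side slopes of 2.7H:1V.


For a trapezoidal section with side slope z:
A = (b + z*y)*y = (2.7 + 2.7*3.25)*3.25 = 37.294 m^2.
P = b + 2*y*sqrt(1 + z^2) = 2.7 + 2*3.25*sqrt(1 + 2.7^2) = 21.415 m.
R = A/P = 37.294 / 21.415 = 1.7415 m.

1.7415


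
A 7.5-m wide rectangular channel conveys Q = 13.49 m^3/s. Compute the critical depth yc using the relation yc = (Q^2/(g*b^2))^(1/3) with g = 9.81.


Using yc = (Q^2 / (g * b^2))^(1/3):
Q^2 = 13.49^2 = 181.98.
g * b^2 = 9.81 * 7.5^2 = 9.81 * 56.25 = 551.81.
Q^2 / (g*b^2) = 181.98 / 551.81 = 0.3298.
yc = 0.3298^(1/3) = 0.6909 m.

0.6909


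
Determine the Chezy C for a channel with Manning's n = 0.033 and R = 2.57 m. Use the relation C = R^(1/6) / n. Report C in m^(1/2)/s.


The Chezy coefficient relates to Manning's n through C = R^(1/6) / n.
R^(1/6) = 2.57^(1/6) = 1.170367.
C = 1.170367 / 0.033 = 35.47 m^(1/2)/s.

35.47


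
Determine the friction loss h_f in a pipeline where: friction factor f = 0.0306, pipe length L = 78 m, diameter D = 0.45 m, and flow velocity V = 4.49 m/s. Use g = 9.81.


Darcy-Weisbach equation: h_f = f * (L/D) * V^2/(2g).
f * L/D = 0.0306 * 78/0.45 = 5.304.
V^2/(2g) = 4.49^2 / (2*9.81) = 20.1601 / 19.62 = 1.0275 m.
h_f = 5.304 * 1.0275 = 5.45 m.

5.45


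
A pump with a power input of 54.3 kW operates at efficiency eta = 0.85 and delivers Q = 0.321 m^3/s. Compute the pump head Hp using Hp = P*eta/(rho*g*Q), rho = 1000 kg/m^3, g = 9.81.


Pump head formula: Hp = P * eta / (rho * g * Q).
Numerator: P * eta = 54.3 * 1000 * 0.85 = 46155.0 W.
Denominator: rho * g * Q = 1000 * 9.81 * 0.321 = 3149.01.
Hp = 46155.0 / 3149.01 = 14.66 m.

14.66


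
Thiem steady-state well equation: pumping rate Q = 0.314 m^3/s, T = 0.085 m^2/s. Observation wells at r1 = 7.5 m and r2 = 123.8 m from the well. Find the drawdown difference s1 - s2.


Thiem equation: s1 - s2 = Q/(2*pi*T) * ln(r2/r1).
ln(r2/r1) = ln(123.8/7.5) = 2.8038.
Q/(2*pi*T) = 0.314 / (2*pi*0.085) = 0.314 / 0.5341 = 0.5879.
s1 - s2 = 0.5879 * 2.8038 = 1.6484 m.

1.6484


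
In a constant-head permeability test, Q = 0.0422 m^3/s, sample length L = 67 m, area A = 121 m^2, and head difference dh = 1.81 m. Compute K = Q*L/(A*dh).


From K = Q*L / (A*dh):
Numerator: Q*L = 0.0422 * 67 = 2.8274.
Denominator: A*dh = 121 * 1.81 = 219.01.
K = 2.8274 / 219.01 = 0.01291 m/s.

0.01291


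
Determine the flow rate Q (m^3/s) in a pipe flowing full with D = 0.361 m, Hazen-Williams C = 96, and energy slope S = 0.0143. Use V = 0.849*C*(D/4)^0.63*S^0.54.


For a full circular pipe, R = D/4 = 0.361/4 = 0.0902 m.
V = 0.849 * 96 * 0.0902^0.63 * 0.0143^0.54
  = 0.849 * 96 * 0.219751 * 0.100898
  = 1.8071 m/s.
Pipe area A = pi*D^2/4 = pi*0.361^2/4 = 0.1024 m^2.
Q = A * V = 0.1024 * 1.8071 = 0.185 m^3/s.

0.185


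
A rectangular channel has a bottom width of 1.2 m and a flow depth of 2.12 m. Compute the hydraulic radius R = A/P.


For a rectangular section:
Flow area A = b * y = 1.2 * 2.12 = 2.54 m^2.
Wetted perimeter P = b + 2y = 1.2 + 2*2.12 = 5.44 m.
Hydraulic radius R = A/P = 2.54 / 5.44 = 0.4676 m.

0.4676


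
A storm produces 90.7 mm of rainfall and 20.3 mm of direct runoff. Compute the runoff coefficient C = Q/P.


The runoff coefficient C = runoff depth / rainfall depth.
C = 20.3 / 90.7
  = 0.2238.

0.2238


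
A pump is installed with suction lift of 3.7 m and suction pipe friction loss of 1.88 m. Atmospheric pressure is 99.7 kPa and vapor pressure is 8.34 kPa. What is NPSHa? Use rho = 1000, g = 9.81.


NPSHa = p_atm/(rho*g) - z_s - hf_s - p_vap/(rho*g).
p_atm/(rho*g) = 99.7*1000 / (1000*9.81) = 10.163 m.
p_vap/(rho*g) = 8.34*1000 / (1000*9.81) = 0.85 m.
NPSHa = 10.163 - 3.7 - 1.88 - 0.85
      = 3.73 m.

3.73


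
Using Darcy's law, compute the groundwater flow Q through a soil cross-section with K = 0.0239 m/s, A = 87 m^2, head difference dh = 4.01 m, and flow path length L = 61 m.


Darcy's law: Q = K * A * i, where i = dh/L.
Hydraulic gradient i = 4.01 / 61 = 0.065738.
Q = 0.0239 * 87 * 0.065738
  = 0.1367 m^3/s.

0.1367


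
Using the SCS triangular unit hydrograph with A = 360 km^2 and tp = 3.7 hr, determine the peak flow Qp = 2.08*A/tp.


SCS formula: Qp = 2.08 * A / tp.
Qp = 2.08 * 360 / 3.7
   = 748.8 / 3.7
   = 202.38 m^3/s per cm.

202.38


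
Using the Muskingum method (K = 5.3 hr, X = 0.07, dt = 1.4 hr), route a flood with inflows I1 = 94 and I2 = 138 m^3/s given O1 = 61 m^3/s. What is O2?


Muskingum coefficients:
denom = 2*K*(1-X) + dt = 2*5.3*(1-0.07) + 1.4 = 11.258.
C0 = (dt - 2*K*X)/denom = (1.4 - 2*5.3*0.07)/11.258 = 0.0584.
C1 = (dt + 2*K*X)/denom = (1.4 + 2*5.3*0.07)/11.258 = 0.1903.
C2 = (2*K*(1-X) - dt)/denom = 0.7513.
O2 = C0*I2 + C1*I1 + C2*O1
   = 0.0584*138 + 0.1903*94 + 0.7513*61
   = 71.78 m^3/s.

71.78


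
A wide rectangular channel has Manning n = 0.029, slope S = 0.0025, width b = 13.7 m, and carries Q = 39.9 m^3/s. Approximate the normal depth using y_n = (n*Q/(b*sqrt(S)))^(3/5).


We use the wide-channel approximation y_n = (n*Q/(b*sqrt(S)))^(3/5).
sqrt(S) = sqrt(0.0025) = 0.05.
Numerator: n*Q = 0.029 * 39.9 = 1.1571.
Denominator: b*sqrt(S) = 13.7 * 0.05 = 0.685.
arg = 1.6892.
y_n = 1.6892^(3/5) = 1.3696 m.

1.3696


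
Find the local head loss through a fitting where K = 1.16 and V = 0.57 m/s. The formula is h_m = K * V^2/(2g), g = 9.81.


Minor loss formula: h_m = K * V^2/(2g).
V^2 = 0.57^2 = 0.3249.
V^2/(2g) = 0.3249 / 19.62 = 0.0166 m.
h_m = 1.16 * 0.0166 = 0.0192 m.

0.0192


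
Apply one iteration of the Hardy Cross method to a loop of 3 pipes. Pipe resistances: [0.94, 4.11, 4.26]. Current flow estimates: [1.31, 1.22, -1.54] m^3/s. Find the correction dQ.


Numerator terms (r*Q*|Q|): 0.94*1.31*|1.31| = 1.6131; 4.11*1.22*|1.22| = 6.1173; 4.26*-1.54*|-1.54| = -10.103.
Sum of numerator = -2.3726.
Denominator terms (r*|Q|): 0.94*|1.31| = 1.2314; 4.11*|1.22| = 5.0142; 4.26*|-1.54| = 6.5604.
2 * sum of denominator = 2 * 12.806 = 25.612.
dQ = --2.3726 / 25.612 = 0.0926 m^3/s.

0.0926


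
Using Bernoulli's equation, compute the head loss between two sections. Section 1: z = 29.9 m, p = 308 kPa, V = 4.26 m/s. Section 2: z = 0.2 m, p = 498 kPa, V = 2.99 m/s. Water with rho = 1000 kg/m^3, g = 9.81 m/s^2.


Total head at each section: H = z + p/(rho*g) + V^2/(2g).
H1 = 29.9 + 308*1000/(1000*9.81) + 4.26^2/(2*9.81)
   = 29.9 + 31.397 + 0.925
   = 62.221 m.
H2 = 0.2 + 498*1000/(1000*9.81) + 2.99^2/(2*9.81)
   = 0.2 + 50.765 + 0.4557
   = 51.42 m.
h_L = H1 - H2 = 62.221 - 51.42 = 10.801 m.

10.801


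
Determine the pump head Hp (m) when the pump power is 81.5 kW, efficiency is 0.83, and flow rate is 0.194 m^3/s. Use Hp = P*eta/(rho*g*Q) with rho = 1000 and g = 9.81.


Pump head formula: Hp = P * eta / (rho * g * Q).
Numerator: P * eta = 81.5 * 1000 * 0.83 = 67645.0 W.
Denominator: rho * g * Q = 1000 * 9.81 * 0.194 = 1903.14.
Hp = 67645.0 / 1903.14 = 35.54 m.

35.54


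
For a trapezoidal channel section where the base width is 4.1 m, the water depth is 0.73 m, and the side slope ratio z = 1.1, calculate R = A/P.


For a trapezoidal section with side slope z:
A = (b + z*y)*y = (4.1 + 1.1*0.73)*0.73 = 3.579 m^2.
P = b + 2*y*sqrt(1 + z^2) = 4.1 + 2*0.73*sqrt(1 + 1.1^2) = 6.27 m.
R = A/P = 3.579 / 6.27 = 0.5708 m.

0.5708


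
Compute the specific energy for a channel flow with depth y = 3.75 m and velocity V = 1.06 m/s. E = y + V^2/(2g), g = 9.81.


Specific energy E = y + V^2/(2g).
Velocity head = V^2/(2g) = 1.06^2 / (2*9.81) = 1.1236 / 19.62 = 0.0573 m.
E = 3.75 + 0.0573 = 3.8073 m.

3.8073


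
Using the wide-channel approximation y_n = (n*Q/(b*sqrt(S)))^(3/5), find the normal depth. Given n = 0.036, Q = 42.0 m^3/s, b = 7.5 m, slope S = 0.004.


We use the wide-channel approximation y_n = (n*Q/(b*sqrt(S)))^(3/5).
sqrt(S) = sqrt(0.004) = 0.063246.
Numerator: n*Q = 0.036 * 42.0 = 1.512.
Denominator: b*sqrt(S) = 7.5 * 0.063246 = 0.474345.
arg = 3.1876.
y_n = 3.1876^(3/5) = 2.0048 m.

2.0048


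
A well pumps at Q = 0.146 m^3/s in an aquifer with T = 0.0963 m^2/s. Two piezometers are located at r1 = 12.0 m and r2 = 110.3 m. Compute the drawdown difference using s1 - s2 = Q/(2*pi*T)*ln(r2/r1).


Thiem equation: s1 - s2 = Q/(2*pi*T) * ln(r2/r1).
ln(r2/r1) = ln(110.3/12.0) = 2.2183.
Q/(2*pi*T) = 0.146 / (2*pi*0.0963) = 0.146 / 0.6051 = 0.2413.
s1 - s2 = 0.2413 * 2.2183 = 0.5353 m.

0.5353


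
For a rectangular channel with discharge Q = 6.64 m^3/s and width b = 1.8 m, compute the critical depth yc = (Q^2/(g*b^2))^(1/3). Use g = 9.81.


Using yc = (Q^2 / (g * b^2))^(1/3):
Q^2 = 6.64^2 = 44.09.
g * b^2 = 9.81 * 1.8^2 = 9.81 * 3.24 = 31.78.
Q^2 / (g*b^2) = 44.09 / 31.78 = 1.3874.
yc = 1.3874^(1/3) = 1.1153 m.

1.1153


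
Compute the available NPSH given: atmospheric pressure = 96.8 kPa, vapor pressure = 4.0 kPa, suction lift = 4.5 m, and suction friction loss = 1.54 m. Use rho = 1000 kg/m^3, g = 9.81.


NPSHa = p_atm/(rho*g) - z_s - hf_s - p_vap/(rho*g).
p_atm/(rho*g) = 96.8*1000 / (1000*9.81) = 9.867 m.
p_vap/(rho*g) = 4.0*1000 / (1000*9.81) = 0.408 m.
NPSHa = 9.867 - 4.5 - 1.54 - 0.408
      = 3.42 m.

3.42


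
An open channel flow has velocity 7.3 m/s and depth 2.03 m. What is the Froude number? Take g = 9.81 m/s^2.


The Froude number is defined as Fr = V / sqrt(g*y).
g*y = 9.81 * 2.03 = 19.9143.
sqrt(g*y) = sqrt(19.9143) = 4.4625.
Fr = 7.3 / 4.4625 = 1.6358.

1.6358


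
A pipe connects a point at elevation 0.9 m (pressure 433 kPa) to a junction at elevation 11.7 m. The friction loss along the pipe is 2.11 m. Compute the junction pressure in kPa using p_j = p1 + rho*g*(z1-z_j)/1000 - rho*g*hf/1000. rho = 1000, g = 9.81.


Junction pressure: p_j = p1 + rho*g*(z1 - z_j)/1000 - rho*g*hf/1000.
Elevation term = 1000*9.81*(0.9 - 11.7)/1000 = -105.948 kPa.
Friction term = 1000*9.81*2.11/1000 = 20.699 kPa.
p_j = 433 + -105.948 - 20.699 = 306.35 kPa.

306.35


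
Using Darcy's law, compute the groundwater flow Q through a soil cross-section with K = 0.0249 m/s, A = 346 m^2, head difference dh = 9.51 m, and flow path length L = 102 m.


Darcy's law: Q = K * A * i, where i = dh/L.
Hydraulic gradient i = 9.51 / 102 = 0.093235.
Q = 0.0249 * 346 * 0.093235
  = 0.8033 m^3/s.

0.8033


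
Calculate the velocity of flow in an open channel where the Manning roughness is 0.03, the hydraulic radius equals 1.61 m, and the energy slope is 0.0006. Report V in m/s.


Manning's equation gives V = (1/n) * R^(2/3) * S^(1/2).
First, compute R^(2/3) = 1.61^(2/3) = 1.3737.
Next, S^(1/2) = 0.0006^(1/2) = 0.024495.
Then 1/n = 1/0.03 = 33.33.
V = 33.33 * 1.3737 * 0.024495 = 1.1216 m/s.

1.1216


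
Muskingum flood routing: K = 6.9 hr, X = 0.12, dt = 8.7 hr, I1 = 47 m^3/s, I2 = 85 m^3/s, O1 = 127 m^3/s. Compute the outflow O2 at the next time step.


Muskingum coefficients:
denom = 2*K*(1-X) + dt = 2*6.9*(1-0.12) + 8.7 = 20.844.
C0 = (dt - 2*K*X)/denom = (8.7 - 2*6.9*0.12)/20.844 = 0.3379.
C1 = (dt + 2*K*X)/denom = (8.7 + 2*6.9*0.12)/20.844 = 0.4968.
C2 = (2*K*(1-X) - dt)/denom = 0.1652.
O2 = C0*I2 + C1*I1 + C2*O1
   = 0.3379*85 + 0.4968*47 + 0.1652*127
   = 73.06 m^3/s.

73.06


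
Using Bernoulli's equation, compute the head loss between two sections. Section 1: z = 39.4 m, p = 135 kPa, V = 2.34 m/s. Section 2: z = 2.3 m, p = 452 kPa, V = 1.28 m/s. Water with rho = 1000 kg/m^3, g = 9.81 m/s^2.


Total head at each section: H = z + p/(rho*g) + V^2/(2g).
H1 = 39.4 + 135*1000/(1000*9.81) + 2.34^2/(2*9.81)
   = 39.4 + 13.761 + 0.2791
   = 53.441 m.
H2 = 2.3 + 452*1000/(1000*9.81) + 1.28^2/(2*9.81)
   = 2.3 + 46.075 + 0.0835
   = 48.459 m.
h_L = H1 - H2 = 53.441 - 48.459 = 4.982 m.

4.982


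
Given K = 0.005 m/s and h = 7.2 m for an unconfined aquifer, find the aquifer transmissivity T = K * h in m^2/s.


Transmissivity is defined as T = K * h.
T = 0.005 * 7.2
  = 0.036 m^2/s.

0.036


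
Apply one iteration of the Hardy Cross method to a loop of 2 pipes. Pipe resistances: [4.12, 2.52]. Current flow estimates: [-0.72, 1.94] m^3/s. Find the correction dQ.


Numerator terms (r*Q*|Q|): 4.12*-0.72*|-0.72| = -2.1358; 2.52*1.94*|1.94| = 9.4843.
Sum of numerator = 7.3485.
Denominator terms (r*|Q|): 4.12*|-0.72| = 2.9664; 2.52*|1.94| = 4.8888.
2 * sum of denominator = 2 * 7.8552 = 15.7104.
dQ = -7.3485 / 15.7104 = -0.4677 m^3/s.

-0.4677


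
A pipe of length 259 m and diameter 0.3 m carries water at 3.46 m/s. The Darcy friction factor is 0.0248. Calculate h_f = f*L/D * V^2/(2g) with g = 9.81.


Darcy-Weisbach equation: h_f = f * (L/D) * V^2/(2g).
f * L/D = 0.0248 * 259/0.3 = 21.4107.
V^2/(2g) = 3.46^2 / (2*9.81) = 11.9716 / 19.62 = 0.6102 m.
h_f = 21.4107 * 0.6102 = 13.064 m.

13.064


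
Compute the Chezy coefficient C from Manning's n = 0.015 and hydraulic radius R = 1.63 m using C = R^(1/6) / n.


The Chezy coefficient relates to Manning's n through C = R^(1/6) / n.
R^(1/6) = 1.63^(1/6) = 1.084837.
C = 1.084837 / 0.015 = 72.32 m^(1/2)/s.

72.32


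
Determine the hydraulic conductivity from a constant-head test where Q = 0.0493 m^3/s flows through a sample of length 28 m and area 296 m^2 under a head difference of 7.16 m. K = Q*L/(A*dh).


From K = Q*L / (A*dh):
Numerator: Q*L = 0.0493 * 28 = 1.3804.
Denominator: A*dh = 296 * 7.16 = 2119.36.
K = 1.3804 / 2119.36 = 0.000651 m/s.

0.000651


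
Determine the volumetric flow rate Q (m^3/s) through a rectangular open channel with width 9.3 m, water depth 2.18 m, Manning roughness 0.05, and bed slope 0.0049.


For a rectangular channel, the cross-sectional area A = b * y = 9.3 * 2.18 = 20.27 m^2.
The wetted perimeter P = b + 2y = 9.3 + 2*2.18 = 13.66 m.
Hydraulic radius R = A/P = 20.27/13.66 = 1.4842 m.
Velocity V = (1/n)*R^(2/3)*S^(1/2) = (1/0.05)*1.4842^(2/3)*0.0049^(1/2) = 1.8216 m/s.
Discharge Q = A * V = 20.27 * 1.8216 = 36.931 m^3/s.

36.931


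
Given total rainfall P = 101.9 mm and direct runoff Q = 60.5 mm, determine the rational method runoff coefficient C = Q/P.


The runoff coefficient C = runoff depth / rainfall depth.
C = 60.5 / 101.9
  = 0.5937.

0.5937


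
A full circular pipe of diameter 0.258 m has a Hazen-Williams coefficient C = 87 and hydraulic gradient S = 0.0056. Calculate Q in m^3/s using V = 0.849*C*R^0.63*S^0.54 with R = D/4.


For a full circular pipe, R = D/4 = 0.258/4 = 0.0645 m.
V = 0.849 * 87 * 0.0645^0.63 * 0.0056^0.54
  = 0.849 * 87 * 0.177837 * 0.060817
  = 0.7989 m/s.
Pipe area A = pi*D^2/4 = pi*0.258^2/4 = 0.0523 m^2.
Q = A * V = 0.0523 * 0.7989 = 0.0418 m^3/s.

0.0418


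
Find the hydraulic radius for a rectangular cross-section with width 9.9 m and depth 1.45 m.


For a rectangular section:
Flow area A = b * y = 9.9 * 1.45 = 14.36 m^2.
Wetted perimeter P = b + 2y = 9.9 + 2*1.45 = 12.8 m.
Hydraulic radius R = A/P = 14.36 / 12.8 = 1.1215 m.

1.1215


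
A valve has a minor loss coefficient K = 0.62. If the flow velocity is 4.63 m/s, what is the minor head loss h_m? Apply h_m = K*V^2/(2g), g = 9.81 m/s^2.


Minor loss formula: h_m = K * V^2/(2g).
V^2 = 4.63^2 = 21.4369.
V^2/(2g) = 21.4369 / 19.62 = 1.0926 m.
h_m = 0.62 * 1.0926 = 0.6774 m.

0.6774


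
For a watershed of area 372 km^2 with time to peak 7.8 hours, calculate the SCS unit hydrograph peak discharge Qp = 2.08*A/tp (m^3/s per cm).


SCS formula: Qp = 2.08 * A / tp.
Qp = 2.08 * 372 / 7.8
   = 773.76 / 7.8
   = 99.2 m^3/s per cm.

99.2


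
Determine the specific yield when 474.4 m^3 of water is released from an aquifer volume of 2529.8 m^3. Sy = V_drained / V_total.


Specific yield Sy = Volume drained / Total volume.
Sy = 474.4 / 2529.8
   = 0.1875.

0.1875


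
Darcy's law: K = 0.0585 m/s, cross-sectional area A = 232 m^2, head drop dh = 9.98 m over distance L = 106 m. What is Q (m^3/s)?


Darcy's law: Q = K * A * i, where i = dh/L.
Hydraulic gradient i = 9.98 / 106 = 0.094151.
Q = 0.0585 * 232 * 0.094151
  = 1.2778 m^3/s.

1.2778


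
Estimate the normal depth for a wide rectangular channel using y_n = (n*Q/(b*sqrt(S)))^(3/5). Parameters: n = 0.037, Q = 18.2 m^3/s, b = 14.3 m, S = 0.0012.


We use the wide-channel approximation y_n = (n*Q/(b*sqrt(S)))^(3/5).
sqrt(S) = sqrt(0.0012) = 0.034641.
Numerator: n*Q = 0.037 * 18.2 = 0.6734.
Denominator: b*sqrt(S) = 14.3 * 0.034641 = 0.495366.
arg = 1.3594.
y_n = 1.3594^(3/5) = 1.2023 m.

1.2023


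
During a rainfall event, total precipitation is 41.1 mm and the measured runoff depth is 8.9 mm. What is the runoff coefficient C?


The runoff coefficient C = runoff depth / rainfall depth.
C = 8.9 / 41.1
  = 0.2165.

0.2165


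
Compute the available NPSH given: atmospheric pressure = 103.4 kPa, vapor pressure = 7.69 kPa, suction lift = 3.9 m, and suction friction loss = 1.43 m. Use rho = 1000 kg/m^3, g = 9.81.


NPSHa = p_atm/(rho*g) - z_s - hf_s - p_vap/(rho*g).
p_atm/(rho*g) = 103.4*1000 / (1000*9.81) = 10.54 m.
p_vap/(rho*g) = 7.69*1000 / (1000*9.81) = 0.784 m.
NPSHa = 10.54 - 3.9 - 1.43 - 0.784
      = 4.43 m.

4.43


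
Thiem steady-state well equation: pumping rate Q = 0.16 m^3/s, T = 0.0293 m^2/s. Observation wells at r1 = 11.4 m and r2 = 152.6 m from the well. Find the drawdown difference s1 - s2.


Thiem equation: s1 - s2 = Q/(2*pi*T) * ln(r2/r1).
ln(r2/r1) = ln(152.6/11.4) = 2.5942.
Q/(2*pi*T) = 0.16 / (2*pi*0.0293) = 0.16 / 0.1841 = 0.8691.
s1 - s2 = 0.8691 * 2.5942 = 2.2546 m.

2.2546


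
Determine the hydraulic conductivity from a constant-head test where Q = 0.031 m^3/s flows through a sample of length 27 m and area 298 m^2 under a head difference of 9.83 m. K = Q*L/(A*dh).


From K = Q*L / (A*dh):
Numerator: Q*L = 0.031 * 27 = 0.837.
Denominator: A*dh = 298 * 9.83 = 2929.34.
K = 0.837 / 2929.34 = 0.000286 m/s.

0.000286


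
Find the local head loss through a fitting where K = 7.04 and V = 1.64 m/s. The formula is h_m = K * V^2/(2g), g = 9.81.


Minor loss formula: h_m = K * V^2/(2g).
V^2 = 1.64^2 = 2.6896.
V^2/(2g) = 2.6896 / 19.62 = 0.1371 m.
h_m = 7.04 * 0.1371 = 0.9651 m.

0.9651


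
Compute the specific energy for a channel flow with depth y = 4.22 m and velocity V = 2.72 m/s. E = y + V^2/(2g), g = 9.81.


Specific energy E = y + V^2/(2g).
Velocity head = V^2/(2g) = 2.72^2 / (2*9.81) = 7.3984 / 19.62 = 0.3771 m.
E = 4.22 + 0.3771 = 4.5971 m.

4.5971


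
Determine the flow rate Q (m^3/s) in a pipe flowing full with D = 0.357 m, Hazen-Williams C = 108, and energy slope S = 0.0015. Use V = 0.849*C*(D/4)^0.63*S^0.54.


For a full circular pipe, R = D/4 = 0.357/4 = 0.0892 m.
V = 0.849 * 108 * 0.0892^0.63 * 0.0015^0.54
  = 0.849 * 108 * 0.218214 * 0.02986
  = 0.5975 m/s.
Pipe area A = pi*D^2/4 = pi*0.357^2/4 = 0.1001 m^2.
Q = A * V = 0.1001 * 0.5975 = 0.0598 m^3/s.

0.0598


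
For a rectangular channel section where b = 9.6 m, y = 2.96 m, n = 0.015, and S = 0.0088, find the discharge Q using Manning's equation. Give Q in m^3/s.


For a rectangular channel, the cross-sectional area A = b * y = 9.6 * 2.96 = 28.42 m^2.
The wetted perimeter P = b + 2y = 9.6 + 2*2.96 = 15.52 m.
Hydraulic radius R = A/P = 28.42/15.52 = 1.8309 m.
Velocity V = (1/n)*R^(2/3)*S^(1/2) = (1/0.015)*1.8309^(2/3)*0.0088^(1/2) = 9.3597 m/s.
Discharge Q = A * V = 28.42 * 9.3597 = 265.967 m^3/s.

265.967


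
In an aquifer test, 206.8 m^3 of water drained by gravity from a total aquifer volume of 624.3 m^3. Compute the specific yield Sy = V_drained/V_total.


Specific yield Sy = Volume drained / Total volume.
Sy = 206.8 / 624.3
   = 0.3313.

0.3313


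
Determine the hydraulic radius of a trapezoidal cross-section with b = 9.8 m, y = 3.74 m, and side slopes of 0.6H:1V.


For a trapezoidal section with side slope z:
A = (b + z*y)*y = (9.8 + 0.6*3.74)*3.74 = 45.045 m^2.
P = b + 2*y*sqrt(1 + z^2) = 9.8 + 2*3.74*sqrt(1 + 0.6^2) = 18.523 m.
R = A/P = 45.045 / 18.523 = 2.4318 m.

2.4318


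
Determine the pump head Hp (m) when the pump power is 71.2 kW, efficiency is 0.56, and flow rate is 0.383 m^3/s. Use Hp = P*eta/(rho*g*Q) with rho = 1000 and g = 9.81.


Pump head formula: Hp = P * eta / (rho * g * Q).
Numerator: P * eta = 71.2 * 1000 * 0.56 = 39872.0 W.
Denominator: rho * g * Q = 1000 * 9.81 * 0.383 = 3757.23.
Hp = 39872.0 / 3757.23 = 10.61 m.

10.61


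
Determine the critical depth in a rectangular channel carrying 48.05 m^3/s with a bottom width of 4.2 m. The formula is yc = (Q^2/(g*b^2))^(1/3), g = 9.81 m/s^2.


Using yc = (Q^2 / (g * b^2))^(1/3):
Q^2 = 48.05^2 = 2308.8.
g * b^2 = 9.81 * 4.2^2 = 9.81 * 17.64 = 173.05.
Q^2 / (g*b^2) = 2308.8 / 173.05 = 13.3418.
yc = 13.3418^(1/3) = 2.3718 m.

2.3718


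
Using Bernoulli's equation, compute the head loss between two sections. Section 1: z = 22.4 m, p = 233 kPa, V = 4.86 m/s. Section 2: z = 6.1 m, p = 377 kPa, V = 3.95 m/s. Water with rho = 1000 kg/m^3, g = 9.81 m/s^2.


Total head at each section: H = z + p/(rho*g) + V^2/(2g).
H1 = 22.4 + 233*1000/(1000*9.81) + 4.86^2/(2*9.81)
   = 22.4 + 23.751 + 1.2039
   = 47.355 m.
H2 = 6.1 + 377*1000/(1000*9.81) + 3.95^2/(2*9.81)
   = 6.1 + 38.43 + 0.7952
   = 45.325 m.
h_L = H1 - H2 = 47.355 - 45.325 = 2.03 m.

2.03
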